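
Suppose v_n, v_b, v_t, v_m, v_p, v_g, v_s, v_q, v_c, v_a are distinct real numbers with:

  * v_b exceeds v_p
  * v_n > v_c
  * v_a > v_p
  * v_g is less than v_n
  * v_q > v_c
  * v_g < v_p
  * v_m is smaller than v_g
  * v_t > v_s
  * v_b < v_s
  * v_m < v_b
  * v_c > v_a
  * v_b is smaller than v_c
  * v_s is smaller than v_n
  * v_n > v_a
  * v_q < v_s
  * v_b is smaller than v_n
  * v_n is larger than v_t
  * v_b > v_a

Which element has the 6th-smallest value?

v_c

Chaining the given pairs: v_m < v_g < v_p < v_a < v_b < v_c < v_q < v_s < v_t < v_n.
Counting 6 from the smallest end gives v_c.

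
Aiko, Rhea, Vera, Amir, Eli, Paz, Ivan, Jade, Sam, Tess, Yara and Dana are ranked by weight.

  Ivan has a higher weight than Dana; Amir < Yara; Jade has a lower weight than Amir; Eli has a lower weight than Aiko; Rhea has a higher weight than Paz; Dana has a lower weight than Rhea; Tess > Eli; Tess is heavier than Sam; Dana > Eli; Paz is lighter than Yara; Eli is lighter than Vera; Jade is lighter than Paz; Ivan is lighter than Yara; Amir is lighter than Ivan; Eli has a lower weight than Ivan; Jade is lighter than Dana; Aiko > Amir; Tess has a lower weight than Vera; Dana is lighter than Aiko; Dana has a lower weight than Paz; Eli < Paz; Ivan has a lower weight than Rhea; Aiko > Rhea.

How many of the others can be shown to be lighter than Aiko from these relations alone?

7

The elements the relations force below Aiko are Jade, Eli, Dana, Amir, Ivan, Paz, Rhea — no chain reaches any other.
That is 7.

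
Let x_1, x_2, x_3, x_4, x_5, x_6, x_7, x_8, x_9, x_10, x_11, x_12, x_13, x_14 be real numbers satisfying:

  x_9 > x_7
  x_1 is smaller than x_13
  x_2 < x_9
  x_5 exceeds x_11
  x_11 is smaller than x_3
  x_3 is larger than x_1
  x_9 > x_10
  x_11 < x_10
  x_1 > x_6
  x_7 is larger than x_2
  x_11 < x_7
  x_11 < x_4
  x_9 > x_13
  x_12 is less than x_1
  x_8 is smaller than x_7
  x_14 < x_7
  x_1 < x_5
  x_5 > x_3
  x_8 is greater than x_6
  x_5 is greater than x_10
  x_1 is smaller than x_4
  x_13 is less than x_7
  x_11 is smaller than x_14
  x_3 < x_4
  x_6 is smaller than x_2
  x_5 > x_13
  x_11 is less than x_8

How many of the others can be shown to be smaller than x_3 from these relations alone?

Directly below x_3: x_1, x_11.
One step further: x_6, x_12 (4 so far).
No other element is forced below x_3 by the given relations, so the count is 4.

4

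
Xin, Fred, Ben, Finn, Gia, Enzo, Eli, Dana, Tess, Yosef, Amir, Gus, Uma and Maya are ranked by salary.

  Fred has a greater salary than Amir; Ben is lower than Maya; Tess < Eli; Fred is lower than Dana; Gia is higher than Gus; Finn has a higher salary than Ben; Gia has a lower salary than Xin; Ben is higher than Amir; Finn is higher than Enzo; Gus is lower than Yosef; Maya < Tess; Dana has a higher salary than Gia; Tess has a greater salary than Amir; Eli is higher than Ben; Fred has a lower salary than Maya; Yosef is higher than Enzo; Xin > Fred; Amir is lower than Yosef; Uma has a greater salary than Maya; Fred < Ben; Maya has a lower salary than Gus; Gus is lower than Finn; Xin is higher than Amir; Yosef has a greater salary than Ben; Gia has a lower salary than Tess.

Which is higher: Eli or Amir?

Eli

Link the given pairs in sequence: Amir < Fred; Fred < Ben; Ben < Maya; Maya < Gus; Gus < Gia; Gia < Tess; Tess < Eli.
Together: Amir < Fred < Ben < Maya < Gus < Gia < Tess < Eli.
So Amir < Eli; Eli is the higher of the two.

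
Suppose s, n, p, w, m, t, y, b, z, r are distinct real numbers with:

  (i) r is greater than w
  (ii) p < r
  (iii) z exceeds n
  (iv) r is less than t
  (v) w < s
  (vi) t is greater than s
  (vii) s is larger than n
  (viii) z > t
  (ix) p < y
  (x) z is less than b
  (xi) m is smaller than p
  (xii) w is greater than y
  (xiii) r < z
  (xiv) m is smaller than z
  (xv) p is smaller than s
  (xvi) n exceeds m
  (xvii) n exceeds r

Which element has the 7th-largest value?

w

Chaining the given pairs: m < p < y < w < r < n < s < t < z < b.
The 7th largest is w.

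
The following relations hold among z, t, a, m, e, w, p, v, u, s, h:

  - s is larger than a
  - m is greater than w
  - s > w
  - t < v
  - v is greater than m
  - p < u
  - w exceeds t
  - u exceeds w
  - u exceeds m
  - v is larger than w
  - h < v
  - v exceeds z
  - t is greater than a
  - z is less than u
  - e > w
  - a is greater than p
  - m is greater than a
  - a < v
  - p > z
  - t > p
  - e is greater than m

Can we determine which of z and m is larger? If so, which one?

m

Chaining the given relations: z < p < a < t < w < m.
So m is larger.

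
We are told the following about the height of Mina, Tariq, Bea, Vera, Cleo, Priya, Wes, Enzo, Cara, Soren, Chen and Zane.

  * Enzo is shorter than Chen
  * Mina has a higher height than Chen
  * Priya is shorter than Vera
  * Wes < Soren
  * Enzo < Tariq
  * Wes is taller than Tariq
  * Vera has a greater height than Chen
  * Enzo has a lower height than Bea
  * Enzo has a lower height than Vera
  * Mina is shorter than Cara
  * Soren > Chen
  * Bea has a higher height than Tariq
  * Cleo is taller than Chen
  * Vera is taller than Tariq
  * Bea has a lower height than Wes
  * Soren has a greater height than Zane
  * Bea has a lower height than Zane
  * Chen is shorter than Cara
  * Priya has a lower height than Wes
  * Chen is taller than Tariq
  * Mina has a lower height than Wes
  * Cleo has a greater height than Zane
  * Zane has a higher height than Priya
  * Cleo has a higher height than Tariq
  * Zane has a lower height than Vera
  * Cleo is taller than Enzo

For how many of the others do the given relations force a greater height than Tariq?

9

The elements the relations force above Tariq are Chen, Mina, Bea, Zane, Cleo, Wes, Cara, Soren, Vera — no chain reaches any other.
That is 9.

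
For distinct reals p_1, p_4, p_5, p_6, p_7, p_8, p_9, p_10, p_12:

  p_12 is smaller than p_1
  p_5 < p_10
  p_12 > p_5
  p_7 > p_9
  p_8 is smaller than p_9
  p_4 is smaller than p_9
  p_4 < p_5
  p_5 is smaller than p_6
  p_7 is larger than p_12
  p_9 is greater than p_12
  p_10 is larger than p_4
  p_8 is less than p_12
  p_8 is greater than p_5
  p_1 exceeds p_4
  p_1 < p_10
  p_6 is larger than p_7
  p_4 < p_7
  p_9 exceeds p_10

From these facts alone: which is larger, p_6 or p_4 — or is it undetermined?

p_6

p_4 < p_5 and p_5 < p_8 give p_4 < p_8.
Then p_8 < p_12 extends the chain to p_12.
With p_12 < p_1: p_4 < p_5 < p_8 < p_12 < p_1.
With p_1 < p_10: p_4 < p_5 < p_8 < p_12 < p_1 < p_10.
With p_10 < p_9: p_4 < p_5 < p_8 < p_12 < p_1 < p_10 < p_9.
Then p_9 < p_7 extends the chain to p_7.
Then p_7 < p_6 extends the chain to p_6.
So p_6 is larger.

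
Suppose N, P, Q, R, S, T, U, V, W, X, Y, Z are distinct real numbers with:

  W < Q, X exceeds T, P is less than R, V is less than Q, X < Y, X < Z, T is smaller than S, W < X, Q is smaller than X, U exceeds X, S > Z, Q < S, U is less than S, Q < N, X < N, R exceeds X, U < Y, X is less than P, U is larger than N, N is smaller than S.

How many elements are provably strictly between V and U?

3

Chaining upward from V reaches: Q, X, Z, P, N, R, S, Y.
Chaining downward from U reaches: W, Q, T, X, N.
Strictly between V and U are those in both lists: Q, X, N — 3 elements.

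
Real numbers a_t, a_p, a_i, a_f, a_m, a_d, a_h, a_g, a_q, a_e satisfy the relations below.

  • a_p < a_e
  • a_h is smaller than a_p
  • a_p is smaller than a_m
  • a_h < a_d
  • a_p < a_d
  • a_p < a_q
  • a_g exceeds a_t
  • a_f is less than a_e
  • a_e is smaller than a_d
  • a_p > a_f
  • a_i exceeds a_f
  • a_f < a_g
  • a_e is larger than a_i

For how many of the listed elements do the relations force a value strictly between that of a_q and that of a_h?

Chaining upward from a_h reaches: a_p, a_e, a_d, a_m.
Chaining downward from a_q reaches: a_f, a_p.
Strictly between a_h and a_q are those in both lists: a_p — 1 element.

1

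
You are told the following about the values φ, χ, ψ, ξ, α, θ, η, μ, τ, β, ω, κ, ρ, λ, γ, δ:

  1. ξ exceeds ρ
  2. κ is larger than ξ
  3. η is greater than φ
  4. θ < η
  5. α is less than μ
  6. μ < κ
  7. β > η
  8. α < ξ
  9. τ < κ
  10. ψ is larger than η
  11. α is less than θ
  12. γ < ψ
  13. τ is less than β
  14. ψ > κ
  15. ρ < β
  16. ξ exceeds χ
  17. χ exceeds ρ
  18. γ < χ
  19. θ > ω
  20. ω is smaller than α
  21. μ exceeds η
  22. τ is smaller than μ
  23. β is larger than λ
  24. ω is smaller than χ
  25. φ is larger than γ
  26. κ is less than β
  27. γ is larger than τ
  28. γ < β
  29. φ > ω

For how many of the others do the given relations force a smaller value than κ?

From κ the given relations immediately reach τ, μ, ξ.
From those, α, ρ, η, χ — 7 in total.
From those, ω, γ, φ, θ — 11 in total.
Nothing else is reachable below κ; 11 in all.

11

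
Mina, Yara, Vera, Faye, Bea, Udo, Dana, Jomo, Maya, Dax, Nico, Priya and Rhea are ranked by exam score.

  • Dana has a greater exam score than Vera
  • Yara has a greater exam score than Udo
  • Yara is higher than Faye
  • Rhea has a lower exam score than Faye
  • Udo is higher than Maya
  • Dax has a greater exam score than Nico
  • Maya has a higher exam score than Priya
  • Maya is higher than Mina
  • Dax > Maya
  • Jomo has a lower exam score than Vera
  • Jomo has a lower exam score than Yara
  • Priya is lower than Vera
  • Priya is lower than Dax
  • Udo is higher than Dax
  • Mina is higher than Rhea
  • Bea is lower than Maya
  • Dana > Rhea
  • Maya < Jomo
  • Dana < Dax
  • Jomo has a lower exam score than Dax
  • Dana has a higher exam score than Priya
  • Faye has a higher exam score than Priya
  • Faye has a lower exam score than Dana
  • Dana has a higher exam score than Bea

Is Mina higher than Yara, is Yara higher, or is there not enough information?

The relevant relations are Mina < Maya; Maya < Jomo; Jomo < Vera; Vera < Dana; Dana < Dax; Dax < Udo; Udo < Yara.
Together: Mina < Maya < Jomo < Vera < Dana < Dax < Udo < Yara.
So Yara is higher.

Yara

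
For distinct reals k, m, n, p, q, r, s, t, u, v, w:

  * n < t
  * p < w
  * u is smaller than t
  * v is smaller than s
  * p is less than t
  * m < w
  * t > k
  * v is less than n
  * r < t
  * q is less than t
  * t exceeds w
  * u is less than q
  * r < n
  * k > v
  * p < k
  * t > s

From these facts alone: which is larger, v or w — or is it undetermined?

Following every chain through v: above v we get n, k, s, t.
w is not reached, and no chain runs the other way from w to v.
So the given relations leave the order of v and w undetermined.

undetermined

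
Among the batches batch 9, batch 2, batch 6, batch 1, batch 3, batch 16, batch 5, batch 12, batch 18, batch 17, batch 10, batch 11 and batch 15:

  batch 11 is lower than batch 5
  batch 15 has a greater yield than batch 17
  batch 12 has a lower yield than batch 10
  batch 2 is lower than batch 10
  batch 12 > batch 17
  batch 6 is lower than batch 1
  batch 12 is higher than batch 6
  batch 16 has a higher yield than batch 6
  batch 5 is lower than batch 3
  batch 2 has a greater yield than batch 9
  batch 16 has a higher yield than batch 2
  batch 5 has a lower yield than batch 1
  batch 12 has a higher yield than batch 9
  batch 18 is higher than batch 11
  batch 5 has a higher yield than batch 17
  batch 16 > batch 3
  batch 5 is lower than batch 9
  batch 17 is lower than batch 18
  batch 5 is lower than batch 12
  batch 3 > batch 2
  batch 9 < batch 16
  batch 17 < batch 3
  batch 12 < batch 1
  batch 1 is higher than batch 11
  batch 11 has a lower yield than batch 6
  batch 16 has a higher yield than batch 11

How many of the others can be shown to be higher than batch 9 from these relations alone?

6

From batch 9 the given relations immediately reach batch 2, batch 12, batch 16.
From those, batch 3, batch 10, batch 1 — 6 in total.
No other element is forced above batch 9 by the given relations, so the count is 6.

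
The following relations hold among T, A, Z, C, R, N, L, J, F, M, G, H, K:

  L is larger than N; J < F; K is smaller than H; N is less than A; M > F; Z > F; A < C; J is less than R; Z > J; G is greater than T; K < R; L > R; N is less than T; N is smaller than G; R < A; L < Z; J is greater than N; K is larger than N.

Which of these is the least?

N

T is not least since N < T; K is not least since N < K; J is not least since N < J; H is not least since K < H; R is not least since K < R; F is not least since J < F; A is not least since N < A; M is not least since F < M; L is not least since N < L; G is not least since N < G; C is not least since A < C; Z is not least since F < Z.
Only N has nothing below it, so N is the least.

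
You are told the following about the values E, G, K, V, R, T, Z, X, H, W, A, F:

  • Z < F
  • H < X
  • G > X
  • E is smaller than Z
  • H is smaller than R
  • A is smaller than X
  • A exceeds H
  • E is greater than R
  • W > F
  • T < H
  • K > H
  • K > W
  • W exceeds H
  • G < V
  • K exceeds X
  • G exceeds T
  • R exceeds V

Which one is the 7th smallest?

Chaining the given pairs: T < H < A < X < G < V < R < E < Z < F < W < K.
Counting 7 from the smallest end gives R.

R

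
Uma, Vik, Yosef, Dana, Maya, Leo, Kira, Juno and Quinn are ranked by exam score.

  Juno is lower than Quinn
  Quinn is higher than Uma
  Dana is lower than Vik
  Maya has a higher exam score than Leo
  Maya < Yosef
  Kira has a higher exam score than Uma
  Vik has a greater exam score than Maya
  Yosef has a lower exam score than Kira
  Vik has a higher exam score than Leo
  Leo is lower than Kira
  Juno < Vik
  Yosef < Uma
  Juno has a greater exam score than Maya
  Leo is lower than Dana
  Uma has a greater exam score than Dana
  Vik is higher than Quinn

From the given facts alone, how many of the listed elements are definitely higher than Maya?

6

From Maya the given relations immediately reach Yosef, Juno, Vik.
From those, Uma, Quinn, Kira — 6 in total.
No other element is forced above Maya by the given relations, so the count is 6.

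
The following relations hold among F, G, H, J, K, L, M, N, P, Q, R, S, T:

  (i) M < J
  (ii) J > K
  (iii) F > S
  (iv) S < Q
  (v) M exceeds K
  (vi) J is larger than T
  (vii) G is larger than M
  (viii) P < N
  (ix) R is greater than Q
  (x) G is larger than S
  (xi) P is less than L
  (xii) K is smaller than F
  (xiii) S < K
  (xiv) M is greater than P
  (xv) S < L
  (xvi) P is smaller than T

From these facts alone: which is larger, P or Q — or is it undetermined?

Following every chain through P: above P we get L, N, M, T, G, J.
Q is not reached, and no chain runs the other way from Q to P.
So the given relations leave the order of P and Q undetermined.

undetermined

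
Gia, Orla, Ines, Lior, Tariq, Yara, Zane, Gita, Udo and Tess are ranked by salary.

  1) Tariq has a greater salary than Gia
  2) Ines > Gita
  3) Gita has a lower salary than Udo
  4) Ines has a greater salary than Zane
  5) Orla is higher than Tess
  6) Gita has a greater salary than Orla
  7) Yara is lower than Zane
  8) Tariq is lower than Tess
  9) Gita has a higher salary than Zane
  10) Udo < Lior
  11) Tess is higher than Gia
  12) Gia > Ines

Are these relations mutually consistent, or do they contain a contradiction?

Chaining the given relations yields Ines < Gia < Tariq < Tess < Orla < Gita, so Ines < Gita. But one relation states Gita < Ines. These cannot both hold.

inconsistent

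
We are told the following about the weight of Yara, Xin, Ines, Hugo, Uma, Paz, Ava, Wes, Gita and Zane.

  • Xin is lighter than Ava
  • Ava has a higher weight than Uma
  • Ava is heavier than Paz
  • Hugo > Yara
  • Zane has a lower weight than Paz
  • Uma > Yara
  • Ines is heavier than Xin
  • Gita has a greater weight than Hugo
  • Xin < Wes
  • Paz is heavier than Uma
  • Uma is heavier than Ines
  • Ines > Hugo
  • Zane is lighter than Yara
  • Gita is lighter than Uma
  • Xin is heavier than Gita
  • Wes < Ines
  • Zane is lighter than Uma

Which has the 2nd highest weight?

The consecutive relations fix a unique order: Zane < Yara < Hugo < Gita < Xin < Wes < Ines < Uma < Paz < Ava.
Counting 2 from the largest end gives Paz.

Paz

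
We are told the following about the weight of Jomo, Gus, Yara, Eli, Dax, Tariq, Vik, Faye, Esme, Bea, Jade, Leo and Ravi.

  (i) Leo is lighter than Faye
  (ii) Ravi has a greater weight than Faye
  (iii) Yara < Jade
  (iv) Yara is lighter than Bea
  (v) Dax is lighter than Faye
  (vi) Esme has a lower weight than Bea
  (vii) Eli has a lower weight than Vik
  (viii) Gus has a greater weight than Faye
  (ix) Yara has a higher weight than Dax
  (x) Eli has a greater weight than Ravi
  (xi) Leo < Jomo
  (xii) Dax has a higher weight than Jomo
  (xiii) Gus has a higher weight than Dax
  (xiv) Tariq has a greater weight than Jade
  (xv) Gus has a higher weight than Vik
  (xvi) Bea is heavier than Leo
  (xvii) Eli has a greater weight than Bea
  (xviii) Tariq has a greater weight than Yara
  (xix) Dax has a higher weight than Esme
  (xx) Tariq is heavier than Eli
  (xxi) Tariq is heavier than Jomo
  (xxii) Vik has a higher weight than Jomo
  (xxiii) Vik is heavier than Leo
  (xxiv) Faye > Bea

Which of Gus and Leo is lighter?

Leo < Jomo < Dax < Yara < Bea < Faye < Ravi < Eli < Vik < Gus, by transitivity through Jomo, Dax, Yara, Bea, Faye, Ravi, Eli, Vik.
So Leo < Gus; Leo is the lighter of the two.

Leo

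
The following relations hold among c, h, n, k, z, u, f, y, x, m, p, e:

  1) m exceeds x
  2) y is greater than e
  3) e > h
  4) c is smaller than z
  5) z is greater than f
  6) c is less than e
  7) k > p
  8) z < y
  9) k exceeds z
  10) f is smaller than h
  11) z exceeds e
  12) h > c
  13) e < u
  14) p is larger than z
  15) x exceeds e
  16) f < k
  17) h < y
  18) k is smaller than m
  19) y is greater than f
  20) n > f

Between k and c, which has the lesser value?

c

The relevant relations are c < h; h < e; e < z; z < p; p < k.
Together: c < h < e < z < p < k.
So c < k; c is the smaller of the two.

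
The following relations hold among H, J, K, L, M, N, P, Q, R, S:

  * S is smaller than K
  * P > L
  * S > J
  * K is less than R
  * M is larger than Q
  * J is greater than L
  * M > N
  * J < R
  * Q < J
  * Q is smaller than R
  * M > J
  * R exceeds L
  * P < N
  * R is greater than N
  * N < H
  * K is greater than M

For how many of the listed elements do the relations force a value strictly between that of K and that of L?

Chaining upward from L reaches: P, N, H, J, M, S, R.
Chaining downward from K reaches: P, N, Q, J, M, S.
Strictly between L and K are those in both lists: P, N, J, M, S — 5 elements.

5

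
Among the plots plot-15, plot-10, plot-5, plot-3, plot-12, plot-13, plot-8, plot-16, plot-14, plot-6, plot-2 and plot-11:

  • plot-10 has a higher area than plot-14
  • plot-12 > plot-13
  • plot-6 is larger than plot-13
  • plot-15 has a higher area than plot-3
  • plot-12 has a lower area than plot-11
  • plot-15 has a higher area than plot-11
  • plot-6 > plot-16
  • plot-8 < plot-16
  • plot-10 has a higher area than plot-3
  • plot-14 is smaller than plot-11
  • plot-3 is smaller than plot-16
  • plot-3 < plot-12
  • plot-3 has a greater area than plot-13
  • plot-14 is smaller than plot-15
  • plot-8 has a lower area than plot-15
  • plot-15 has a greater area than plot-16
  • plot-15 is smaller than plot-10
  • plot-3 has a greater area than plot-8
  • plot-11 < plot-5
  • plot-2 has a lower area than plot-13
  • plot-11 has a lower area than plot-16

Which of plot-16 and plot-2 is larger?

Following the relations from plot-2: plot-2 < plot-13 < plot-3 < plot-12 < plot-11 < plot-16.
So plot-2 < plot-16; plot-16 is the larger of the two.

plot-16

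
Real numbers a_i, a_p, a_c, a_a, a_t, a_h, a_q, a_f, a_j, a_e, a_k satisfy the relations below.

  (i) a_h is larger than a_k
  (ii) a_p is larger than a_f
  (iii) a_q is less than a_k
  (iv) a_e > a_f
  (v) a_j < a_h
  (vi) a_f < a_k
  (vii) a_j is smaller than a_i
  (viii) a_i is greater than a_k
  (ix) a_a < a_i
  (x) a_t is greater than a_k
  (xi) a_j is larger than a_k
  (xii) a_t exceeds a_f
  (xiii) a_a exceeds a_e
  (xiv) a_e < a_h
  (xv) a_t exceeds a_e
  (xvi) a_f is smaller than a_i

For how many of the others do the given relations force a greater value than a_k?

4

Directly above a_k: a_j, a_t, a_h, a_i.
Nothing else is reachable above a_k; 4 in all.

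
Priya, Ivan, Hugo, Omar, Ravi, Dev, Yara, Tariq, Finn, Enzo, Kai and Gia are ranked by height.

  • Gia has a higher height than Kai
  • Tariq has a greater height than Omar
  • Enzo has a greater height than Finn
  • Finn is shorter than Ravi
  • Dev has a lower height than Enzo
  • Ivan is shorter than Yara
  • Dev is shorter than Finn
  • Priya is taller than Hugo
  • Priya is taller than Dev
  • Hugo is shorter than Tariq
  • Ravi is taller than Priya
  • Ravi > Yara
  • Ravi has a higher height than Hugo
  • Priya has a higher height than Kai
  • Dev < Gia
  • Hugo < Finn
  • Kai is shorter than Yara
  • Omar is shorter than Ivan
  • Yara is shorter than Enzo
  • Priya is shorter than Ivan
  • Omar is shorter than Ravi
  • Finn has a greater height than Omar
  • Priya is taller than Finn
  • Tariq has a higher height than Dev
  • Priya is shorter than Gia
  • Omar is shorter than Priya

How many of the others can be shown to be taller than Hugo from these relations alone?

8

Directly above Hugo: Finn, Priya, Tariq, Ravi.
One step further: Gia, Ivan, Enzo (7 so far).
One step further: Yara (8 so far).
Nothing else is reachable above Hugo; 8 in all.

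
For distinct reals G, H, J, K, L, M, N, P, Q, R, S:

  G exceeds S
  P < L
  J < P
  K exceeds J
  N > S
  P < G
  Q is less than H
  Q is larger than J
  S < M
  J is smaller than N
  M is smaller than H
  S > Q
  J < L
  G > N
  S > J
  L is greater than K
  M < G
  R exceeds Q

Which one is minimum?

J

Q is not least since J < Q; S is not least since Q < S; P is not least since J < P; K is not least since J < K; M is not least since S < M; N is not least since J < N; R is not least since Q < R; H is not least since M < H; G is not least since S < G; L is not least since K < L.
Only J has nothing below it, so J is the minimum.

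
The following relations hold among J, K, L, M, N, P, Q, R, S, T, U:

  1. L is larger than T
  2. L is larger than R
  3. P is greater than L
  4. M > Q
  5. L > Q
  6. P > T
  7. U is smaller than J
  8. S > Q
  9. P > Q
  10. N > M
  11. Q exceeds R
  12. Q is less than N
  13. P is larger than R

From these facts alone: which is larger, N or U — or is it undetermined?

undetermined

Following every chain through U: above U we get J.
N is not reached, and no chain runs the other way from N to U.
So the given relations leave the order of U and N undetermined.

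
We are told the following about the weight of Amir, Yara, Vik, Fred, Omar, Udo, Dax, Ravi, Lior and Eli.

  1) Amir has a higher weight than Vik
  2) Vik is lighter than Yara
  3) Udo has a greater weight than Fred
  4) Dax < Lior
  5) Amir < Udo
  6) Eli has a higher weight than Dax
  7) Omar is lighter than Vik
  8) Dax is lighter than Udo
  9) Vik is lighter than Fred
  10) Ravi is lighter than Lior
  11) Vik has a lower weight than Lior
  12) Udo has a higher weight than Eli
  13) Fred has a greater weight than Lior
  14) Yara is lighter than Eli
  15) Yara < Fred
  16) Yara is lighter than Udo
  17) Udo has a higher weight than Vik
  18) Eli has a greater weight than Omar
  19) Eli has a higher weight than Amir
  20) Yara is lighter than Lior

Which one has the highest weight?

Udo

Chaining downward from Udo: directly below it, Dax, Vik, Yara, Amir, Eli, Fred; then Omar, Lior; then Ravi.
That covers every other element, and nothing is given above Udo, so Udo is the highest weight.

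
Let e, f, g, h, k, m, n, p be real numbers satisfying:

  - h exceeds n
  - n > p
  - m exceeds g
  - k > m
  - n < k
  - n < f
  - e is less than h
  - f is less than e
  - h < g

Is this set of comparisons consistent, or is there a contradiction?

consistent

The single ordering p < n < f < e < h < g < m < k satisfies every listed relation, so no contradiction arises.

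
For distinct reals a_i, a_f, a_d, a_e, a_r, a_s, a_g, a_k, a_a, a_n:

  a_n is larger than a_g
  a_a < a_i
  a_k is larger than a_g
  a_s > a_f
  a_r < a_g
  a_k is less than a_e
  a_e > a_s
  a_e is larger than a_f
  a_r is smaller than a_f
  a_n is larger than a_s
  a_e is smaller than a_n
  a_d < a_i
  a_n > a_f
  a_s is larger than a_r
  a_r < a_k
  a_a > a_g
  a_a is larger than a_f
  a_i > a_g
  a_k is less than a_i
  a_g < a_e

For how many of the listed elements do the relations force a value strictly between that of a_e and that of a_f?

The relations place a_f below a_e. An element lies strictly between them when it is forced above a_f and also forced below a_e.
Above a_f: {a_s, a_a, a_i, a_n}. Below a_e: {a_r, a_s, a_g, a_k}.
Intersection: {a_s} — 1.

1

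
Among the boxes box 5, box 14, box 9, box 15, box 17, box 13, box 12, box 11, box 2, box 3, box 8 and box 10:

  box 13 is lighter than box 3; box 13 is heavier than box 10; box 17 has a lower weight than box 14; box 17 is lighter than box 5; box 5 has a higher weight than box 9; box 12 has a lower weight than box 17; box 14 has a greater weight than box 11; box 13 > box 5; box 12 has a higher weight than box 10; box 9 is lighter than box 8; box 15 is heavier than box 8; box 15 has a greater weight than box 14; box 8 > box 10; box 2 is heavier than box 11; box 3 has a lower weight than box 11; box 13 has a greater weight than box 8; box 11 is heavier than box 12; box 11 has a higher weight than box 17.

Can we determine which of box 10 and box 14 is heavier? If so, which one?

box 10 < box 12 and box 12 < box 17 give box 10 < box 17.
With box 17 < box 5: box 10 < box 12 < box 17 < box 5.
Then box 5 < box 13 extends the chain to box 13.
With box 13 < box 3: box 10 < box 12 < box 17 < box 5 < box 13 < box 3.
With box 3 < box 11: box 10 < box 12 < box 17 < box 5 < box 13 < box 3 < box 11.
Then box 11 < box 14 extends the chain to box 14.
So box 14 is heavier.

box 14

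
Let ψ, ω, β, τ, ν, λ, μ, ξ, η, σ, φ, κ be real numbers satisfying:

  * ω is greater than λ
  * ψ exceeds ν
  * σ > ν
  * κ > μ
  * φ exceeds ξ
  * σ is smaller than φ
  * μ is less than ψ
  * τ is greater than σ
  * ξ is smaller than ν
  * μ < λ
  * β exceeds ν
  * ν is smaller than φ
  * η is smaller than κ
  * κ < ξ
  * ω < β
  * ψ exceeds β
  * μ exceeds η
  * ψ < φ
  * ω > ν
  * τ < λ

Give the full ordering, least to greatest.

Nothing is placed below η, so it is least; from there η < μ; μ < κ; κ < ξ; ξ < ν; ν < σ; σ < τ; τ < λ; λ < ω; ω < β; β < ψ; ψ < φ, each given directly.

η < μ < κ < ξ < ν < σ < τ < λ < ω < β < ψ < φ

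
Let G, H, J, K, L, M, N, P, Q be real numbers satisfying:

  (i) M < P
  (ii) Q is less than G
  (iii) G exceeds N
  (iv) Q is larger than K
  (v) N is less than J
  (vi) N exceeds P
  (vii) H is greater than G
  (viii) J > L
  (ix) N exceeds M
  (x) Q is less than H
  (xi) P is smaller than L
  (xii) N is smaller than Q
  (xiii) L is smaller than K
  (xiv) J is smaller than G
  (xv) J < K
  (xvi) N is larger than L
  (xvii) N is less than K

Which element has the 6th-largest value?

Piecing the relations together gives one ordering: M < P < L < N < J < K < Q < G < H.
The 6th largest is N.

N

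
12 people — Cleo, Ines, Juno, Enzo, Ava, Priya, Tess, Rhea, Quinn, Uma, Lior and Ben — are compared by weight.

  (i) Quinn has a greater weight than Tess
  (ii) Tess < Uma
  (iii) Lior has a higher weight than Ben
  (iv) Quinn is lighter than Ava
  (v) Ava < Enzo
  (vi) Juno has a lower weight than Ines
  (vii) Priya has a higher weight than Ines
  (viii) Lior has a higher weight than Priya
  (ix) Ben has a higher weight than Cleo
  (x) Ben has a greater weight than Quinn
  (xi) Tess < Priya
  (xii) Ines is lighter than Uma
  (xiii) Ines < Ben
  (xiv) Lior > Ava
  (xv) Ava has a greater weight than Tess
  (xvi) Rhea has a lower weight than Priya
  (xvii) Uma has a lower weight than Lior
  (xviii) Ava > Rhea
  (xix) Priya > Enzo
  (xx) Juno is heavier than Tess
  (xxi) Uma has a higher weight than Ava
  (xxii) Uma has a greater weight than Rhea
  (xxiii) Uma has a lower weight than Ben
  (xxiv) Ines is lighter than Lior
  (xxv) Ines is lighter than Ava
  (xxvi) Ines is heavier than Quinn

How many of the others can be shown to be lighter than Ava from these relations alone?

The elements the relations force below Ava are Rhea, Tess, Quinn, Juno, Ines — no chain reaches any other.
That is 5.

5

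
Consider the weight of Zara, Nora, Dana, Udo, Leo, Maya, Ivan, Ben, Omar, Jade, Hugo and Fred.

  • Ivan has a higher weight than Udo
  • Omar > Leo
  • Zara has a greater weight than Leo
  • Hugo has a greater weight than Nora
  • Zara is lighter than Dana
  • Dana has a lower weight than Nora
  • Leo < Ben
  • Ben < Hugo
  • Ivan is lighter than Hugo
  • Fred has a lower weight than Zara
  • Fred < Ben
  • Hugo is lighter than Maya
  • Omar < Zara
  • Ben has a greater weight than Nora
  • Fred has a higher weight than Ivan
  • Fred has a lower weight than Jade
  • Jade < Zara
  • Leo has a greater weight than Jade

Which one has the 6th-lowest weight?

The consecutive relations fix a unique order: Udo < Ivan < Fred < Jade < Leo < Omar < Zara < Dana < Nora < Ben < Hugo < Maya.
Counting 6 from the smallest end gives Omar.

Omar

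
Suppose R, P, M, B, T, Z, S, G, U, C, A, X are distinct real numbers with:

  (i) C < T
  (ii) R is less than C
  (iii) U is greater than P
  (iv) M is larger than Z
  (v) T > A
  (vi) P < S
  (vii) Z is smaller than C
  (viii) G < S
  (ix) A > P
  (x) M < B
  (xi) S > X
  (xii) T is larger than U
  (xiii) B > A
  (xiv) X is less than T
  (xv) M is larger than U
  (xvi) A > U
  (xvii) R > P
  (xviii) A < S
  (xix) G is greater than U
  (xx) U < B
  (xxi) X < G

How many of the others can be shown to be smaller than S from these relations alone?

Directly below S: P, X, A, G.
One step further: U (5 so far).
Nothing else is reachable below S; 5 in all.

5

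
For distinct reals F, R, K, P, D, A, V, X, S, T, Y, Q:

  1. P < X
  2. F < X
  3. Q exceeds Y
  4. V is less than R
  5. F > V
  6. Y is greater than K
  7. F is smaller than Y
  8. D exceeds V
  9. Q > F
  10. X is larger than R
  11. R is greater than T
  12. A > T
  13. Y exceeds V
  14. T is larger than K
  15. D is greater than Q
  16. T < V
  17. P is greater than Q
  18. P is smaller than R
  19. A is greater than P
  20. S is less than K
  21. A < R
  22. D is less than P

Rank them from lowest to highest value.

The consecutive links are each given: S < K; K < T; T < V; V < F; F < Y; Y < Q; Q < D; D < P; P < A; A < R; R < X.

S < K < T < V < F < Y < Q < D < P < A < R < X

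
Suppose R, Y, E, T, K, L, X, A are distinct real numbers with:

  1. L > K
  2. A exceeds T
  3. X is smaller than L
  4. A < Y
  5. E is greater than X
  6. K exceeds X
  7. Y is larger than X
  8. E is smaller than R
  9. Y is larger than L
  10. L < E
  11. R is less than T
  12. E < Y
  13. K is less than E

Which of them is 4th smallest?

E

The consecutive relations fix a unique order: X < K < L < E < R < T < A < Y.
Counting 4 from the smallest end gives E.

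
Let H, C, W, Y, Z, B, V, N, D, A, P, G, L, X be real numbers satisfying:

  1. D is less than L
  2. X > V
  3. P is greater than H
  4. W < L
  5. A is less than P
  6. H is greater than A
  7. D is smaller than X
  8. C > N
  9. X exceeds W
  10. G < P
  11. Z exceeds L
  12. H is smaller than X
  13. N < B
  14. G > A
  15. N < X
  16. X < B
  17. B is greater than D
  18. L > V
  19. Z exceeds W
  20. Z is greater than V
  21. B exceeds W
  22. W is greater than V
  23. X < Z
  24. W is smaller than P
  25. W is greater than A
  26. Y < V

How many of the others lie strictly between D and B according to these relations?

1

Chaining upward from D reaches: X, L, Z.
Chaining downward from B reaches: Y, V, A, N, W, H, X.
Strictly between D and B are those in both lists: X — 1 element.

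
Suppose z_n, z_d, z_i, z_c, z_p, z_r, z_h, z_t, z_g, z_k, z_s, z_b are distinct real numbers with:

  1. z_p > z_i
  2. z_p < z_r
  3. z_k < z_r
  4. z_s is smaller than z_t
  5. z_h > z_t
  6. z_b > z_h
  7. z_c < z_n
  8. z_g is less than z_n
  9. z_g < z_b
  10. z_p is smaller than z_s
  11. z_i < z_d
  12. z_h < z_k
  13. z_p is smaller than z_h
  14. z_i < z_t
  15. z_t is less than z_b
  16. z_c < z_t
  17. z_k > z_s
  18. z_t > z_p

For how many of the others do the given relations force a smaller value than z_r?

From z_r the given relations immediately reach z_p, z_k.
From those, z_i, z_s, z_h — 5 in total.
From those, z_t — 6 in total.
From those, z_c — 7 in total.
Nothing else is reachable below z_r; 7 in all.

7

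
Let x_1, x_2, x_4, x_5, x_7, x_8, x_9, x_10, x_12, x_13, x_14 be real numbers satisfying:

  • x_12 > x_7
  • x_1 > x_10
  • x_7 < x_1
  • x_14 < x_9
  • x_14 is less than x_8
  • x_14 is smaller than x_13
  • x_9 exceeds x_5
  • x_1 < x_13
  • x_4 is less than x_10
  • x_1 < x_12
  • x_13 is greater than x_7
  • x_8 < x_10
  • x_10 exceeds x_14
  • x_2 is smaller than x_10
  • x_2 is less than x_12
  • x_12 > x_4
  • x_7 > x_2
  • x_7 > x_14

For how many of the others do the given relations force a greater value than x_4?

From x_4 the given relations immediately reach x_10, x_12.
From those, x_1 — 3 in total.
From those, x_13 — 4 in total.
Nothing else is reachable above x_4; 4 in all.

4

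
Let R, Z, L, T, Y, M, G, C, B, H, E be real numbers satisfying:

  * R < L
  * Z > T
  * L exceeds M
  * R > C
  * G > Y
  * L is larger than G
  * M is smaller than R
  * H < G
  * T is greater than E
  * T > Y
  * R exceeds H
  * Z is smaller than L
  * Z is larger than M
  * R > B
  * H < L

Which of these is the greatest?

L

Chaining downward from L: directly below it, H, M, G, R, Z; then B, Y, T, C; then E.
That covers every other element, and nothing is given above L, so L is the greatest.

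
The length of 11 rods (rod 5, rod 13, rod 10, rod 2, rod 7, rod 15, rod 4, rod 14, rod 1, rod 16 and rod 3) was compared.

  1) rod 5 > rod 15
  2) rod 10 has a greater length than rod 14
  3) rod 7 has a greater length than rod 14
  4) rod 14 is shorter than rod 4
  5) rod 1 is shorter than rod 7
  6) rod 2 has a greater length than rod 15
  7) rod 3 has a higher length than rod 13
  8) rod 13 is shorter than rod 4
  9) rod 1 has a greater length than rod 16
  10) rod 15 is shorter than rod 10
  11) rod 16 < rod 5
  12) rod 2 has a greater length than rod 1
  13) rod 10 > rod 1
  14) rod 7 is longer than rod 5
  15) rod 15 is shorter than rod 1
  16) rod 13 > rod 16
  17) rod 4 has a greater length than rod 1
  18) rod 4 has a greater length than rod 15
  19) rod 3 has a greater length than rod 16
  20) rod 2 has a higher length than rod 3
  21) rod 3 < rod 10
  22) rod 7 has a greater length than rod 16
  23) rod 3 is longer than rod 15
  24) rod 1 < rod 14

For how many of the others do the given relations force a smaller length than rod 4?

The elements the relations force below rod 4 are rod 16, rod 15, rod 1, rod 13, rod 14 — no chain reaches any other.
That is 5.

5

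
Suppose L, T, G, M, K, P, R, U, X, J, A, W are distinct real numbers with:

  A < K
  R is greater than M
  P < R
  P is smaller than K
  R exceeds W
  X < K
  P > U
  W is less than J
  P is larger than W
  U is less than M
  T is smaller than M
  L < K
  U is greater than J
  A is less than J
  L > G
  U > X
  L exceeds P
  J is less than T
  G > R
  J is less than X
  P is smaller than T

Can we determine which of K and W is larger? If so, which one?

The relevant relations are W < J; J < X; X < U; U < P; P < T; T < M; M < R; R < G; G < L; L < K.
Chaining these gives W < J < X < U < P < T < M < R < G < L < K.
So K is larger.

K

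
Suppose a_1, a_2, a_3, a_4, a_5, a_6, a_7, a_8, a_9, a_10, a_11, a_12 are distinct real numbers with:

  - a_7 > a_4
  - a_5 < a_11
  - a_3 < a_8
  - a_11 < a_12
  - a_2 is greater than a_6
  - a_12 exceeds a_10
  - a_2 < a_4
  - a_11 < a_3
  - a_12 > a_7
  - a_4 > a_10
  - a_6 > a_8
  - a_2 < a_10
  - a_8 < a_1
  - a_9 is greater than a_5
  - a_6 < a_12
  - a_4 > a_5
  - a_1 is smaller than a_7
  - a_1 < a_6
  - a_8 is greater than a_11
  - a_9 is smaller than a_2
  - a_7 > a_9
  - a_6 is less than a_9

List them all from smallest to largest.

Nothing is placed below a_5, so it is least; from there a_5 < a_11; a_11 < a_3; a_3 < a_8; a_8 < a_1; a_1 < a_6; a_6 < a_9; a_9 < a_2; a_2 < a_10; a_10 < a_4; a_4 < a_7; a_7 < a_12, each given directly.

a_5 < a_11 < a_3 < a_8 < a_1 < a_6 < a_9 < a_2 < a_10 < a_4 < a_7 < a_12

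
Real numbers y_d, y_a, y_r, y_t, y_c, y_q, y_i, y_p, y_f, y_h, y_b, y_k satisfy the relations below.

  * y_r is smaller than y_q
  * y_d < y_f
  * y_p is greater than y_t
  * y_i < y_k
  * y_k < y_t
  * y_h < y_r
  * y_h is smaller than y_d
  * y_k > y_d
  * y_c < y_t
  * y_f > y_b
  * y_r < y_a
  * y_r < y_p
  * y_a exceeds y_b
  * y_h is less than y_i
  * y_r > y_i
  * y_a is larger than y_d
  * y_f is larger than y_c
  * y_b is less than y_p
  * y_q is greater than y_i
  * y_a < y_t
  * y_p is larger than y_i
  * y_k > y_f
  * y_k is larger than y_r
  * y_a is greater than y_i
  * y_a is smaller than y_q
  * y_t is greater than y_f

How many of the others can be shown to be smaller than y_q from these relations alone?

6

Directly below y_q: y_i, y_r, y_a.
One step further: y_h, y_b, y_d (6 so far).
Nothing else is reachable below y_q; 6 in all.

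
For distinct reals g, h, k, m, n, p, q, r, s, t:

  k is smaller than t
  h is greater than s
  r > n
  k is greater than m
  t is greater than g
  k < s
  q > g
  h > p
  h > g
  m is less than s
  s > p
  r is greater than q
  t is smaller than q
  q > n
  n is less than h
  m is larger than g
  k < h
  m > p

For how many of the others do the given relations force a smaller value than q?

6

From q the given relations immediately reach g, n, t.
From those, k — 4 in total.
From those, m — 5 in total.
From those, p — 6 in total.
Nothing else is reachable below q; 6 in all.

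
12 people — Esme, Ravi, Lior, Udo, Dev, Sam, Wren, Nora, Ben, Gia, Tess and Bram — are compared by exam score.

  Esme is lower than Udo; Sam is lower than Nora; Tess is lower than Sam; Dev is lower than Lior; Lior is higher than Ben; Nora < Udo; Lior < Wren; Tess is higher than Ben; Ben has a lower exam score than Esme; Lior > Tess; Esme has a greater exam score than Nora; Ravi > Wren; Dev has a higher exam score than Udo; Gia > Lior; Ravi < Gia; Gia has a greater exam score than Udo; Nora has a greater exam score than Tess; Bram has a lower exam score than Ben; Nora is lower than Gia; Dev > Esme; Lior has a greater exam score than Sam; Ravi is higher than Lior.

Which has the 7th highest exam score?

The consecutive relations fix a unique order: Bram < Ben < Tess < Sam < Nora < Esme < Udo < Dev < Lior < Wren < Ravi < Gia.
Counting 7 from the largest end gives Esme.

Esme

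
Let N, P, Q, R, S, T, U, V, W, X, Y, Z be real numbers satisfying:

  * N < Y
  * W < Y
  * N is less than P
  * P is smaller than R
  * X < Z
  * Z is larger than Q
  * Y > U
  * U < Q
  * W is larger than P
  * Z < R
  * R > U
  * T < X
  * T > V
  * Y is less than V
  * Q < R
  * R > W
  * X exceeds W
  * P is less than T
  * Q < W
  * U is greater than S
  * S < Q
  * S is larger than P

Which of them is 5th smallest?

Q

Chaining the given pairs: N < P < S < U < Q < W < Y < V < T < X < Z < R.
The 5th smallest is Q.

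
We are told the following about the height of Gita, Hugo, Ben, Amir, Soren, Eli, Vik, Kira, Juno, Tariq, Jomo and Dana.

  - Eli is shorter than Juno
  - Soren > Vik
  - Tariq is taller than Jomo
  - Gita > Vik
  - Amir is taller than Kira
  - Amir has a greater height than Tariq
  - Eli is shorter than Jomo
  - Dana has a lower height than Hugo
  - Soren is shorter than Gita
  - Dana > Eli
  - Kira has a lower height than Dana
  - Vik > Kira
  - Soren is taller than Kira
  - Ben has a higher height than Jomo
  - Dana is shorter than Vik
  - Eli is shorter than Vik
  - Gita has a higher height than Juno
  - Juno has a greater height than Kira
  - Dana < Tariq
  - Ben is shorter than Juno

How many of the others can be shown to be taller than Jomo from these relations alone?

Directly above Jomo: Ben, Tariq.
One step further: Juno, Amir (4 so far).
One step further: Gita (5 so far).
No other element is forced above Jomo by the given relations, so the count is 5.

5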